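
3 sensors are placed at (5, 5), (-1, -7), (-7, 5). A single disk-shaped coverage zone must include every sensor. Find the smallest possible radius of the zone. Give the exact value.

7.5

Call the three points A, B, C in the order given.
Side lengths²: AB² = 180, AC² = 144, BC² = 180.
Since BC² = 180 < 180 + 144 = 324, the triangle is acute, so the smallest enclosing circle is the circumcircle.
Circumcentre = (-1, 0.5), r² = 56.25.
r = √(56.25) = 7.5.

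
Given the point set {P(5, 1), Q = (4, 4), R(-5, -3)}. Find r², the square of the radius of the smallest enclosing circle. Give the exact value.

32.5

Side lengths²: PQ² = 10, PR² = 116, QR² = 130.
Since QR² = 130 ≥ 116 + 10 = 126, the angle opposite QR is not acute, so the smallest enclosing circle has QR as diameter.
Centre = midpoint of QR = (-0.5, 0.5), r² = 130/4 = 32.5.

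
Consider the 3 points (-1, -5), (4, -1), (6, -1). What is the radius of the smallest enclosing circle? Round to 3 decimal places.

Call the three points A, B, C in the order given.
Side lengths²: AB² = 41, AC² = 65, BC² = 4.
Since AC² = 65 ≥ 41 + 4 = 45, the angle opposite AC is not acute, so the smallest enclosing circle has AC as diameter.
Centre = midpoint of AC = (2.5, -3), r² = 65/4 = 16.25.
r = √(16.25) ≈ 4.031.

4.031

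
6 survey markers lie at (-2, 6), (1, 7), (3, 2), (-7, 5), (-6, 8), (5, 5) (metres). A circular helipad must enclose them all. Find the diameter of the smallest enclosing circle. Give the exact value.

By Welzl's lemma the MEC is supported by two points (diametrically opposite) or three points (on a circumcircle).
The farthest pair is (-7, 5)–(5, 5) with squared distance 144. The circle on this segment as diameter has centre (-1, 5) and r² = 144/4 = 36.
Check (-2, 6): distance² to centre = 2 ≤ 36, so it lies inside.
All remaining points lie in this disk, and no smaller disk contains both endpoints, so this is the minimum enclosing circle.
Diameter = 2r = 2√36 = 12.

12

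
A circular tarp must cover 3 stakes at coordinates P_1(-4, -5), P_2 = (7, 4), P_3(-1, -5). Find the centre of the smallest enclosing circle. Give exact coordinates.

Side lengths²: P_1P_2² = 202, P_1P_3² = 9, P_2P_3² = 145.
Since P_1P_2² = 202 ≥ 145 + 9 = 154, the angle opposite P_1P_2 is not acute, so the smallest enclosing circle has P_1P_2 as diameter.
Centre = midpoint of P_1P_2 = (1.5, -0.5), r² = 202/4 = 50.5.
Centre = (1.5, -0.5).

(1.5, -0.5)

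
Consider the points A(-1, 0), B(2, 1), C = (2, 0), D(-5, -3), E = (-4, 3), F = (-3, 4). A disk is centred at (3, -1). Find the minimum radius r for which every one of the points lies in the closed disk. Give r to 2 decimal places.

8.25

The required radius is the distance from (3, -1) to the farthest point.
Squared distances: 17, 5, 2, 68, 65, 61.
Maximum is 68, attained at D.
r = √68 ≈ 8.25.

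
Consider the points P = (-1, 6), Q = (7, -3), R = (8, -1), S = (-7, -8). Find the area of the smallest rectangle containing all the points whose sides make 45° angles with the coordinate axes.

187

In coordinates u = x + y, v = x − y the rectangle is axis-aligned; the map (x,y)→(u,v) scales areas by 2.
u-values: 5, 4, 7, -15; range = 7 − (-15) = 22.
v-values: -7, 10, 9, 1; range = 10 − (-7) = 17.
Area = (22 × 17) / 2 = 187.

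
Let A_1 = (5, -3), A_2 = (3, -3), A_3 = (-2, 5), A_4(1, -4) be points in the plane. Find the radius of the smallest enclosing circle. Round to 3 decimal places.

The farthest pair is A_1–A_3 with squared distance 113. The circle on this segment as diameter has centre (1.5, 1) and r² = 113/4 = 28.25.
Check A_2: distance² to centre = 18.25 ≤ 28.25, so it lies inside.
All remaining points lie in this disk, and no smaller disk contains both endpoints, so this is the minimum enclosing circle.
r = √(28.25) ≈ 5.315.

5.315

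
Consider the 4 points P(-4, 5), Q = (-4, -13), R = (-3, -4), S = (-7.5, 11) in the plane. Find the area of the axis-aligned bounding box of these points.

108

x ranges over [-7.5, -3], width 4.5.
y ranges over [-13, 11], height 24.
Area = 4.5 × 24 = 108.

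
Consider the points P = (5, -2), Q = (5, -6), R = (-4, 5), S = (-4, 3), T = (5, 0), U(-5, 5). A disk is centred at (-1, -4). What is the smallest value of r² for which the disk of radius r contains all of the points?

97

The required radius is the distance from (-1, -4) to the farthest point.
Squared distances: 40, 40, 90, 58, 52, 97.
Maximum is 97, attained at U.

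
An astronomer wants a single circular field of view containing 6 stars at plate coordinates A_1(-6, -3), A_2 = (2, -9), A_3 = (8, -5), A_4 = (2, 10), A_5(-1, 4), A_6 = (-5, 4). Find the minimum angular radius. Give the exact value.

9.5

By Welzl's lemma the MEC is supported by two points (diametrically opposite) or three points (on a circumcircle).
The farthest pair is A_2–A_4 with squared distance 361. The circle on this segment as diameter has centre (2, 0.5) and r² = 361/4 = 90.25.
Check A_1: distance² to centre = 76.25 ≤ 90.25, so it lies inside.
All remaining points lie in this disk, and no smaller disk contains both endpoints, so this is the minimum enclosing circle.
r = √(90.25) = 9.5.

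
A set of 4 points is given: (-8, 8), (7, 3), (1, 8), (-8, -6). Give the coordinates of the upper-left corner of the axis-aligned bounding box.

(-8, 8)

x-range [-8, 7], y-range [-6, 8].
The upper-left corner is (-8, 8).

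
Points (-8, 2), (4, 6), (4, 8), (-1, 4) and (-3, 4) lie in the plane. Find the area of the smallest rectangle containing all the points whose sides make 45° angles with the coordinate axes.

72

In coordinates u = x + y, v = x − y the rectangle is axis-aligned; the map (x,y)→(u,v) scales areas by 2.
u-values: -6, 10, 12, 3, 1; range = 12 − (-6) = 18.
v-values: -10, -2, -4, -5, -7; range = -2 − (-10) = 8.
Area = (18 × 8) / 2 = 72.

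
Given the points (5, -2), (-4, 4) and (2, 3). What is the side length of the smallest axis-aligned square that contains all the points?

The bounding box has width 9 and height 6.
An axis-aligned square enclosing the set must have side ≥ max(width, height).
So the minimum side is max(9, 6) = 9.

9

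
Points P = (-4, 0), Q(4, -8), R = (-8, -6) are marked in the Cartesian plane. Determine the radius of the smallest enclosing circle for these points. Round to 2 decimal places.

Side lengths²: PQ² = 128, PR² = 52, QR² = 148.
Since QR² = 148 < 128 + 52 = 180, the triangle is acute, so the smallest enclosing circle is the circumcircle.
Circumcentre = (-1.8, -5.8), r² = 38.48.
r = √(38.48) ≈ 6.20.

6.20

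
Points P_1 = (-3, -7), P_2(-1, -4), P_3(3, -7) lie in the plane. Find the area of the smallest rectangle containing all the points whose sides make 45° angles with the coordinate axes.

In coordinates u = x + y, v = x − y the rectangle is axis-aligned; the map (x,y)→(u,v) scales areas by 2.
u-values: -10, -5, -4; range = -4 − (-10) = 6.
v-values: 4, 3, 10; range = 10 − 3 = 7.
Area = (6 × 7) / 2 = 21.

21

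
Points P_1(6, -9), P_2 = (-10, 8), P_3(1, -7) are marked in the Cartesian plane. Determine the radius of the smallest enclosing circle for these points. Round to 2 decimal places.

11.67

Side lengths²: P_1P_2² = 545, P_1P_3² = 29, P_2P_3² = 346.
Since P_1P_2² = 545 ≥ 346 + 29 = 375, the angle opposite P_1P_2 is not acute, so the smallest enclosing circle has P_1P_2 as diameter.
Centre = midpoint of P_1P_2 = (-2, -0.5), r² = 545/4 = 136.25.
r = √(136.25) ≈ 11.67.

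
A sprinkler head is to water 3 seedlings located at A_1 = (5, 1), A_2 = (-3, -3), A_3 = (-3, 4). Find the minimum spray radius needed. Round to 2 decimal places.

Side lengths²: A_1A_2² = 80, A_1A_3² = 73, A_2A_3² = 49.
Since A_1A_2² = 80 < 73 + 49 = 122, the triangle is acute, so the smallest enclosing circle is the circumcircle.
Circumcentre = (0.25, 0.5), r² = 22.8125.
r = √(22.8125) ≈ 4.78.

4.78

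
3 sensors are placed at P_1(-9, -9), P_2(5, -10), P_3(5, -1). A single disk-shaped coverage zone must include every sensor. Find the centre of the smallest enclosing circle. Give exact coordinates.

Side lengths²: P_1P_2² = 197, P_1P_3² = 260, P_2P_3² = 81.
Since P_1P_3² = 260 < 197 + 81 = 278, the triangle is acute, so the smallest enclosing circle is the circumcircle.
Circumcentre = (-12/7, -5.5), r² = 12805/196.
Centre = (-12/7, -5.5).

(-12/7, -5.5)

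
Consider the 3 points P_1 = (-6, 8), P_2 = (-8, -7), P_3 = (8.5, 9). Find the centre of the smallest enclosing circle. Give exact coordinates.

(0.25, 1)

Side lengths²: P_1P_2² = 229, P_1P_3² = 211.25, P_2P_3² = 528.25.
Since P_2P_3² = 528.25 ≥ 229 + 211.25 = 440.25, the angle opposite P_2P_3 is not acute, so the smallest enclosing circle has P_2P_3 as diameter.
Centre = midpoint of P_2P_3 = (0.25, 1), r² = 528.25/4 = 132.0625.
Centre = (0.25, 1).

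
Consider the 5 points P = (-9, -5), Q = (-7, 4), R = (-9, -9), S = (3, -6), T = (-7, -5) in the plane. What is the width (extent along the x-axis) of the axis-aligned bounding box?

max x = 3, min x = -9, so width = 12.

12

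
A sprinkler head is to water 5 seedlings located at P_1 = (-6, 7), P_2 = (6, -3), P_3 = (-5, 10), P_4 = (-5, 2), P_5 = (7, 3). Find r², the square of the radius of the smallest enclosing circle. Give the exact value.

72.5

The farthest pair is P_2–P_3 with squared distance 290. The circle on this segment as diameter has centre (0.5, 3.5) and r² = 290/4 = 72.5.
Check P_1: distance² to centre = 54.5 ≤ 72.5, so it lies inside.
All remaining points lie in this disk, and no smaller disk contains both endpoints, so this is the minimum enclosing circle.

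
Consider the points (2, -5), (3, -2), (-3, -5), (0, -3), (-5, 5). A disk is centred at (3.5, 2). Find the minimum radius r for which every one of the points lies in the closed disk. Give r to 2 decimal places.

9.55

The required radius is the distance from (3.5, 2) to the farthest point.
Squared distances: 51.25, 16.25, 91.25, 37.25, 81.25.
Maximum is 91.25, attained at (-3, -5).
r = √(91.25) ≈ 9.55.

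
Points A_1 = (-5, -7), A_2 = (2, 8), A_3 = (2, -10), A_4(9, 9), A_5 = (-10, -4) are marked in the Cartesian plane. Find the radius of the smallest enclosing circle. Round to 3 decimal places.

11.582

The minimum enclosing circle is determined by three boundary points: A_3, A_4, A_5.
Their circumcentre is (2/9, 13/9) with r² = 10865/81.
The farthest remaining point A_1 is at distance² 7985/81 ≤ 10865/81.
r = √(10865/81) ≈ 11.582.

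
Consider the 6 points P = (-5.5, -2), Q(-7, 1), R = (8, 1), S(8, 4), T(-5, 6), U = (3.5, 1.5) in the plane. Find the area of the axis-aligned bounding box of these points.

120

x ranges over [-7, 8], width 15.
y ranges over [-2, 6], height 8.
Area = 15 × 8 = 120.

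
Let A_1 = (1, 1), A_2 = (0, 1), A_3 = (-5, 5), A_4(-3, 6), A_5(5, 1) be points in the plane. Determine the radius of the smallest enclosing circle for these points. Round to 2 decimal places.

The minimum enclosing circle of a finite set is fixed by two of the points (as a diameter) or three (as a circumcircle).
The farthest pair is A_3–A_5 with squared distance 116. The circle on this segment as diameter has centre (0, 3) and r² = 116/4 = 29.
Check A_1: distance² to centre = 5 ≤ 29, so it lies inside.
All remaining points lie in this disk, and no smaller disk contains both endpoints, so this is the minimum enclosing circle.
r = √29 ≈ 5.39.

5.39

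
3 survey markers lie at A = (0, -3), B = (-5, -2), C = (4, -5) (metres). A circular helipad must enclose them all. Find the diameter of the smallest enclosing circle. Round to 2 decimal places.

Side lengths²: AB² = 26, AC² = 20, BC² = 90.
Since BC² = 90 ≥ 26 + 20 = 46, the angle opposite BC is not acute, so the smallest enclosing circle has BC as diameter.
Centre = midpoint of BC = (-0.5, -3.5), r² = 90/4 = 22.5.
Diameter = 2r = 2√(22.5) ≈ 9.49.

9.49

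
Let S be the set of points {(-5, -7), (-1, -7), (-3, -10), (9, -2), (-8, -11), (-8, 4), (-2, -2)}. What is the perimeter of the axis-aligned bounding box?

Width = max x − min x = 9 − (-8) = 17.
Height = max y − min y = 4 − (-11) = 15.
Perimeter = 2(17 + 15) = 64.

64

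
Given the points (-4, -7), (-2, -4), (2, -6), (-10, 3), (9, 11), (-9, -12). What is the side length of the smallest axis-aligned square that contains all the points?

The bounding box has width 19 and height 23.
An axis-aligned square enclosing the set must have side ≥ max(width, height).
So the minimum side is max(19, 23) = 23.

23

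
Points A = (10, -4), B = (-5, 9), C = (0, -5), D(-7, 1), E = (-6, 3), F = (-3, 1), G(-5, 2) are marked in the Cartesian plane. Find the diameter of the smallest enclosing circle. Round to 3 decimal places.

The farthest pair is A–B with squared distance 394. The circle on this segment as diameter has centre (2.5, 2.5) and r² = 394/4 = 98.5.
Check C: distance² to centre = 62.5 ≤ 98.5, so it lies inside.
All remaining points lie in this disk, and no smaller disk contains both endpoints, so this is the minimum enclosing circle.
Diameter = 2r = 2√(98.5) ≈ 19.849.

19.849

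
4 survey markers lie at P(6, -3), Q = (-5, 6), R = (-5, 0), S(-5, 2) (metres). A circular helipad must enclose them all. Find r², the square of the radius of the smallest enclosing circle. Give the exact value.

A smallest enclosing disk is always determined by at most three of the input points on its boundary.
The farthest pair is P–Q with squared distance 202. The circle on this segment as diameter has centre (0.5, 1.5) and r² = 202/4 = 50.5.
Check R: distance² to centre = 32.5 ≤ 50.5, so it lies inside.
All remaining points lie in this disk, and no smaller disk contains both endpoints, so this is the minimum enclosing circle.

50.5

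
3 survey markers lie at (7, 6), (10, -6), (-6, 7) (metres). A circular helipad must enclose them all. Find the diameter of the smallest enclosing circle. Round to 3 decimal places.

Call the three points A, B, C in the order given.
Side lengths²: AB² = 153, AC² = 170, BC² = 425.
Since BC² = 425 ≥ 170 + 153 = 323, the angle opposite BC is not acute, so the smallest enclosing circle has BC as diameter.
Centre = midpoint of BC = (2, 0.5), r² = 425/4 = 106.25.
Diameter = 2r = 2√(106.25) ≈ 20.616.

20.616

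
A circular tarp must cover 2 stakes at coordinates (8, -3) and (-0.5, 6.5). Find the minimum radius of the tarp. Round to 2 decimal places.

6.37

The smallest circle enclosing two points has them as diameter endpoints.
Centre = midpoint = (3.75, 1.75); r² = |(8, -3)−(-0.5, 6.5)|²/4 = 162.5/4 = 40.625.
r = √(40.625) ≈ 6.37.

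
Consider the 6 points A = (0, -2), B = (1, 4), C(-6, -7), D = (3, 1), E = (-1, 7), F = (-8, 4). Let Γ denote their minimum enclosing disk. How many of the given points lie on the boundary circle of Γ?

The farthest pair is C–E with squared distance 221. The circle on this segment as diameter has centre (-3.5, 0) and r² = 221/4 = 55.25.
Check A: distance² to centre = 16.25 ≤ 55.25, so it lies inside.
All remaining points lie in this disk, and no smaller disk contains both endpoints, so this is the minimum enclosing circle.
The points at distance exactly r from the centre are C, E — 2 points.

2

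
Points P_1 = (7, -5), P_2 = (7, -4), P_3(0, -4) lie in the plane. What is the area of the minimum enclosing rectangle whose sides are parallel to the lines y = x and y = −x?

28

In coordinates u = x + y, v = x − y the rectangle is axis-aligned; the map (x,y)→(u,v) scales areas by 2.
u-values: 2, 3, -4; range = 3 − (-4) = 7.
v-values: 12, 11, 4; range = 12 − 4 = 8.
Area = (7 × 8) / 2 = 28.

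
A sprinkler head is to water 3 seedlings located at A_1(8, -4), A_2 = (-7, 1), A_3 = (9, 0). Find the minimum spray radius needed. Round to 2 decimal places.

Side lengths²: A_1A_2² = 250, A_1A_3² = 17, A_2A_3² = 257.
Since A_2A_3² = 257 < 250 + 17 = 267, the triangle is acute, so the smallest enclosing circle is the circumcircle.
Circumcentre = (25/26, -3/26), r² = 21845/338.
r = √(21845/338) ≈ 8.04.

8.04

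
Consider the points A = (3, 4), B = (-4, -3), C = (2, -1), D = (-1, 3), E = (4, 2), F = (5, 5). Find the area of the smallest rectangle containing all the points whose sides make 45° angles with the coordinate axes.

In coordinates u = x + y, v = x − y the rectangle is axis-aligned; the map (x,y)→(u,v) scales areas by 2.
u-values: 7, -7, 1, 2, 6, 10; range = 10 − (-7) = 17.
v-values: -1, -1, 3, -4, 2, 0; range = 3 − (-4) = 7.
Area = (17 × 7) / 2 = 59.5.

59.5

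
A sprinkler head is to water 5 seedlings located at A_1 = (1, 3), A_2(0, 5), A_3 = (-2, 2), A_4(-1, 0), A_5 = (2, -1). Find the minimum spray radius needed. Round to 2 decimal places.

3.16

The minimum enclosing circle of a finite set is fixed by two of the points (as a diameter) or three (as a circumcircle).
The farthest pair is A_2–A_5 with squared distance 40. The circle on this segment as diameter has centre (1, 2) and r² = 40/4 = 10.
Check A_1: distance² to centre = 1 ≤ 10, so it lies inside.
All remaining points lie in this disk, and no smaller disk contains both endpoints, so this is the minimum enclosing circle.
r = √10 ≈ 3.16.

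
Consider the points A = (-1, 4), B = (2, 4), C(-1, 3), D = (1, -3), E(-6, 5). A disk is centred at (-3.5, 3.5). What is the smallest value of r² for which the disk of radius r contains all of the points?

62.5

The required radius is the distance from (-3.5, 3.5) to the farthest point.
Squared distances: 6.5, 30.5, 6.5, 62.5, 8.5.
Maximum is 62.5, attained at D.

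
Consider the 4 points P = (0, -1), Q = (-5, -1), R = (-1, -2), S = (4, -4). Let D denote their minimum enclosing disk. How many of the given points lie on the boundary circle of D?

The farthest pair is Q–S with squared distance 90. The circle on this segment as diameter has centre (-0.5, -2.5) and r² = 90/4 = 22.5.
Check P: distance² to centre = 2.5 ≤ 22.5, so it lies inside.
All remaining points lie in this disk, and no smaller disk contains both endpoints, so this is the minimum enclosing circle.
The points at distance exactly r from the centre are Q, S — 2 points.

2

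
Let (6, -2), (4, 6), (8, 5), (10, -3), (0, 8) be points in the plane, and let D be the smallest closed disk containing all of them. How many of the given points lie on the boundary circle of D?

By Welzl's lemma the MEC is supported by two points (diametrically opposite) or three points (on a circumcircle).
The farthest pair is (10, -3)–(0, 8) with squared distance 221. The circle on this segment as diameter has centre (5, 2.5) and r² = 221/4 = 55.25.
Check (6, -2): distance² to centre = 21.25 ≤ 55.25, so it lies inside.
All remaining points lie in this disk, and no smaller disk contains both endpoints, so this is the minimum enclosing circle.
The points at distance exactly r from the centre are (10, -3), (0, 8) — 2 points.

2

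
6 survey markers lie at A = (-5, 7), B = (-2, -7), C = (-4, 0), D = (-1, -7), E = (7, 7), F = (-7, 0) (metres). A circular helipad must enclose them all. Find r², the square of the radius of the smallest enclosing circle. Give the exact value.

The minimum enclosing circle is determined by three boundary points: A, B, E.
Their circumcentre is (1, 27/28) with r² = 56785/784.
The farthest remaining point D is at distance² 52865/784 ≤ 56785/784.

56785/784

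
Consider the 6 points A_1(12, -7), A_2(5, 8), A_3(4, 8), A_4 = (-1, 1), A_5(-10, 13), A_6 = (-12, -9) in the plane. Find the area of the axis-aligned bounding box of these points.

528

x ranges over [-12, 12], width 24.
y ranges over [-9, 13], height 22.
Area = 24 × 22 = 528.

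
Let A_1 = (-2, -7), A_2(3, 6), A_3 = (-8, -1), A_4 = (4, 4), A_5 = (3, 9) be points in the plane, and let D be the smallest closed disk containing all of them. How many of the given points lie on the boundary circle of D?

The minimum enclosing circle is determined by three boundary points: A_1, A_3, A_5.
Their circumcentre is (5/42, 47/42) with r² = 62101/882.
The farthest remaining point A_2 is at distance² 28333/882 ≤ 62101/882.
The points at distance exactly r from the centre are A_1, A_3, A_5 — 3 points.

3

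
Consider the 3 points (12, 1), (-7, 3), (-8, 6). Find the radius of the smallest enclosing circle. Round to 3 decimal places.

10.308

Call the three points A, B, C in the order given.
Side lengths²: AB² = 365, AC² = 425, BC² = 10.
Since AC² = 425 ≥ 365 + 10 = 375, the angle opposite AC is not acute, so the smallest enclosing circle has AC as diameter.
Centre = midpoint of AC = (2, 3.5), r² = 425/4 = 106.25.
r = √(106.25) ≈ 10.308.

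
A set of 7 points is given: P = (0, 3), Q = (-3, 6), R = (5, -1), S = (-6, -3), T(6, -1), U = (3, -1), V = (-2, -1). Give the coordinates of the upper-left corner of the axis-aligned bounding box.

(-6, 6)

x-range [-6, 6], y-range [-3, 6].
The upper-left corner is (-6, 6).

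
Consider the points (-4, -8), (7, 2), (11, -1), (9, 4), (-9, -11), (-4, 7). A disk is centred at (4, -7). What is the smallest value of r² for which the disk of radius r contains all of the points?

260

The required radius is the distance from (4, -7) to the farthest point.
Squared distances: 65, 90, 85, 146, 185, 260.
Maximum is 260, attained at (-4, 7).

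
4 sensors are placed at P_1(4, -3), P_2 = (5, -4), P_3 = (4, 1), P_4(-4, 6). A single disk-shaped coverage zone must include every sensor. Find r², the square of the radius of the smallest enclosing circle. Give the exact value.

45.25

The farthest pair is P_2–P_4 with squared distance 181. The circle on this segment as diameter has centre (0.5, 1) and r² = 181/4 = 45.25.
Check P_1: distance² to centre = 28.25 ≤ 45.25, so it lies inside.
All remaining points lie in this disk, and no smaller disk contains both endpoints, so this is the minimum enclosing circle.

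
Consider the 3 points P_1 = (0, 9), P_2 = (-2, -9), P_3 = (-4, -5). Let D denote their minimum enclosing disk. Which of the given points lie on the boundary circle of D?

Side lengths²: P_1P_2² = 328, P_1P_3² = 212, P_2P_3² = 20.
Since P_1P_2² = 328 ≥ 212 + 20 = 232, the angle opposite P_1P_2 is not acute, so the smallest enclosing circle has P_1P_2 as diameter.
Centre = midpoint of P_1P_2 = (-1, 0), r² = 328/4 = 82.
The points at distance exactly r from the centre are P_1, P_2 — 2 points.

P_1, P_2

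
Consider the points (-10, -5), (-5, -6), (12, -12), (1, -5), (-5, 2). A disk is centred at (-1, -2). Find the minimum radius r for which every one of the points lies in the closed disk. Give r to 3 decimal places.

The required radius is the distance from (-1, -2) to the farthest point.
Squared distances: 90, 32, 269, 13, 32.
Maximum is 269, attained at (12, -12).
r = √269 ≈ 16.401.

16.401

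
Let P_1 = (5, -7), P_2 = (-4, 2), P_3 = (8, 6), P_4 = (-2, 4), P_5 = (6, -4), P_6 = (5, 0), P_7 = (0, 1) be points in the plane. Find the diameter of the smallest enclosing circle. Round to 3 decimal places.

By Welzl's lemma the MEC is supported by two points (diametrically opposite) or three points (on a circumcircle).
The minimum enclosing circle is determined by three boundary points: P_1, P_2, P_3.
Their circumcentre is (3.25, 0.25) with r² = 55.625.
The farthest remaining point P_4 is at distance² 41.625 ≤ 55.625.
Diameter = 2r = 2√(55.625) ≈ 14.916.

14.916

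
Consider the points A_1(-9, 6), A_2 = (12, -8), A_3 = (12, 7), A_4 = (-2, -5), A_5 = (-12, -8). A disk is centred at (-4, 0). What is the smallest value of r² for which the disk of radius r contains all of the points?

320

The required radius is the distance from (-4, 0) to the farthest point.
Squared distances: 61, 320, 305, 29, 128.
Maximum is 320, attained at A_2.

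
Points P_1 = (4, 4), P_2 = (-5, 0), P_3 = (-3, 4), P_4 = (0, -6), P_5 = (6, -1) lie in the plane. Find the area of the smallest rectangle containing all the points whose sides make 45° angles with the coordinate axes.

98

In coordinates u = x + y, v = x − y the rectangle is axis-aligned; the map (x,y)→(u,v) scales areas by 2.
u-values: 8, -5, 1, -6, 5; range = 8 − (-6) = 14.
v-values: 0, -5, -7, 6, 7; range = 7 − (-7) = 14.
Area = (14 × 14) / 2 = 98.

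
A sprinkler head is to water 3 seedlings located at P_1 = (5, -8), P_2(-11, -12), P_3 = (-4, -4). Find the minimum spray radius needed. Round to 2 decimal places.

Side lengths²: P_1P_2² = 272, P_1P_3² = 97, P_2P_3² = 113.
Since P_1P_2² = 272 ≥ 113 + 97 = 210, the angle opposite P_1P_2 is not acute, so the smallest enclosing circle has P_1P_2 as diameter.
Centre = midpoint of P_1P_2 = (-3, -10), r² = 272/4 = 68.
r = √68 ≈ 8.25.

8.25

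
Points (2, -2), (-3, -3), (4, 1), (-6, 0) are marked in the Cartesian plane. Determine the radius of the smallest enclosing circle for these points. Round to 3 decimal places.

The minimum enclosing circle of a finite set is fixed by two of the points (as a diameter) or three (as a circumcircle).
The farthest pair is (4, 1)–(-6, 0) with squared distance 101. The circle on this segment as diameter has centre (-1, 0.5) and r² = 101/4 = 25.25.
Check (2, -2): distance² to centre = 15.25 ≤ 25.25, so it lies inside.
All remaining points lie in this disk, and no smaller disk contains both endpoints, so this is the minimum enclosing circle.
r = √(25.25) ≈ 5.025.

5.025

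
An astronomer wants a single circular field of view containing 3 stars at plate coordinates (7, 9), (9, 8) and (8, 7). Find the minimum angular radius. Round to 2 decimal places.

1.18

Call the three points A, B, C in the order given.
Side lengths²: AB² = 5, AC² = 5, BC² = 2.
Since AC² = 5 < 5 + 2 = 7, the triangle is acute, so the smallest enclosing circle is the circumcircle.
Circumcentre = (47/6, 49/6), r² = 25/18.
r = √(25/18) ≈ 1.18.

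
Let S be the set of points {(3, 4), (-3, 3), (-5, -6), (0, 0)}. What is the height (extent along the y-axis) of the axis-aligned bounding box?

10

max y = 4, min y = -6, so height = 10.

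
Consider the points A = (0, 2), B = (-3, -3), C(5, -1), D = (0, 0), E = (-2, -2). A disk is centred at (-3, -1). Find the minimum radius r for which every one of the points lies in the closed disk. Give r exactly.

The required radius is the distance from (-3, -1) to the farthest point.
Squared distances: 18, 4, 64, 10, 2.
Maximum is 64, attained at C.
r = √64 = 8.

8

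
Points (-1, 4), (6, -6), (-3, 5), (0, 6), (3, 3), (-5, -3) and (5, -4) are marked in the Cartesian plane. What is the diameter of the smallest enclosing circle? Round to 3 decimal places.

The farthest pair is (6, -6)–(-3, 5) with squared distance 202. The circle on this segment as diameter has centre (1.5, -0.5) and r² = 202/4 = 50.5.
Check (-1, 4): distance² to centre = 26.5 ≤ 50.5, so it lies inside.
All remaining points lie in this disk, and no smaller disk contains both endpoints, so this is the minimum enclosing circle.
Diameter = 2r = 2√(50.5) ≈ 14.213.

14.213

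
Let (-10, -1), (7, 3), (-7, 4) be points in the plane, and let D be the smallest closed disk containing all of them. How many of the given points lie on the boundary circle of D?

2

Call the three points A, B, C in the order given.
Side lengths²: AB² = 305, AC² = 34, BC² = 197.
Since AB² = 305 ≥ 197 + 34 = 231, the angle opposite AB is not acute, so the smallest enclosing circle has AB as diameter.
Centre = midpoint of AB = (-1.5, 1), r² = 305/4 = 76.25.
The points at distance exactly r from the centre are (-10, -1), (7, 3) — 2 points.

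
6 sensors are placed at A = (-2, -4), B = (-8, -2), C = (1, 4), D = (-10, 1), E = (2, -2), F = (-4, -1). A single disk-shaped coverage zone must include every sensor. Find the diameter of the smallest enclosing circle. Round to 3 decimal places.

The minimum enclosing circle is determined by three boundary points: C, D, E.
Their circumcentre is (-177/46, 5/46) with r² = 40885/1058.
The farthest remaining point B is at distance² 22945/1058 ≤ 40885/1058.
Diameter = 2r = 2√(40885/1058) ≈ 12.433.

12.433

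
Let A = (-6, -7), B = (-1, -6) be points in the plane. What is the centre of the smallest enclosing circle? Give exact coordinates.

The smallest circle enclosing two points has them as diameter endpoints.
Centre = midpoint = (-3.5, -6.5); r² = |AB|²/4 = 26/4 = 6.5.
Centre = (-3.5, -6.5).

(-3.5, -6.5)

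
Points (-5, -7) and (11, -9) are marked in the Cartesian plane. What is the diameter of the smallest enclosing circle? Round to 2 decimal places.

The smallest circle enclosing two points has them as diameter endpoints.
Centre = midpoint = (3, -8); r² = |(-5, -7)−(11, -9)|²/4 = 260/4 = 65.
Diameter = 2r = 2√65 ≈ 16.12.

16.12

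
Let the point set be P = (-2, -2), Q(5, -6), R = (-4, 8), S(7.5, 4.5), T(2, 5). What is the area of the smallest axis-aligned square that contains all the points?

196

The bounding box has width 11.5 and height 14.
An axis-aligned square enclosing the set must have side ≥ max(width, height).
So the minimum side is max(11.5, 14) = 14.
Area = 14² = 196.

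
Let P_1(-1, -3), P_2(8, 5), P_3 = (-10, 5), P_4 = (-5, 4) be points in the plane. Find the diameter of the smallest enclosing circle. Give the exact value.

By Welzl's lemma the MEC is supported by two points (diametrically opposite) or three points (on a circumcircle).
The farthest pair is P_2–P_3 with squared distance 324. The circle on this segment as diameter has centre (-1, 5) and r² = 324/4 = 81.
Check P_1: distance² to centre = 64 ≤ 81, so it lies inside.
All remaining points lie in this disk, and no smaller disk contains both endpoints, so this is the minimum enclosing circle.
Diameter = 2r = 2√81 = 18.

18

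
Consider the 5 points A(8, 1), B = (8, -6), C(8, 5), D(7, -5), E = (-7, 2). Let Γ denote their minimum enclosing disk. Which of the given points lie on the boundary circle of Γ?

B, C, E

A smallest enclosing disk is always determined by at most three of the input points on its boundary.
The minimum enclosing circle is determined by three boundary points: B, C, E.
Their circumcentre is (1.3, -0.5) with r² = 75.14.
The farthest remaining point D is at distance² 52.74 ≤ 75.14.
The points at distance exactly r from the centre are B, C, E — 3 points.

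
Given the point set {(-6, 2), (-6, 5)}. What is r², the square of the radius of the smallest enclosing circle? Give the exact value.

The smallest circle enclosing two points has them as diameter endpoints.
Centre = midpoint = (-6, 3.5); r² = |(-6, 2)−(-6, 5)|²/4 = 9/4 = 2.25.

2.25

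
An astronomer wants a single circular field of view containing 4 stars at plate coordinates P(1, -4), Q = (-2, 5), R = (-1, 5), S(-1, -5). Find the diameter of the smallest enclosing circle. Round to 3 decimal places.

10.050

The minimum enclosing circle of a finite set is fixed by two of the points (as a diameter) or three (as a circumcircle).
The farthest pair is Q–S with squared distance 101. The circle on this segment as diameter has centre (-1.5, 0) and r² = 101/4 = 25.25.
Check P: distance² to centre = 22.25 ≤ 25.25, so it lies inside.
All remaining points lie in this disk, and no smaller disk contains both endpoints, so this is the minimum enclosing circle.
Diameter = 2r = 2√(25.25) ≈ 10.050.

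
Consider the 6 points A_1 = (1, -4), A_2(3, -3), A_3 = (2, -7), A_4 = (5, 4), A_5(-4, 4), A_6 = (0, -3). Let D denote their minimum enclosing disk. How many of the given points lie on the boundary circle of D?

3

The minimum enclosing circle is determined by three boundary points: A_3, A_4, A_5.
Their circumcentre is (0.5, -15/22) with r² = 10205/242.
The farthest remaining point A_2 is at distance² 2813/242 ≤ 10205/242.
The points at distance exactly r from the centre are A_3, A_4, A_5 — 3 points.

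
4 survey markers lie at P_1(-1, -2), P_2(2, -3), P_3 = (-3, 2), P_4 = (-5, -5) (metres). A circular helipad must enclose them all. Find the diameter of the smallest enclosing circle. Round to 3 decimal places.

8.328

The minimum enclosing circle is determined by three boundary points: P_2, P_3, P_4.
Their circumcentre is (-37/18, -37/18) with r² = 2809/162.
The farthest remaining point P_1 is at distance² 181/162 ≤ 2809/162.
Diameter = 2r = 2√(2809/162) ≈ 8.328.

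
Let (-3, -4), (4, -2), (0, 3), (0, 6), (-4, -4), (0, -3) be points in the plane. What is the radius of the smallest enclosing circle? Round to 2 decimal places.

The minimum enclosing circle of a finite set is fixed by two of the points (as a diameter) or three (as a circumcircle).
The minimum enclosing circle is determined by three boundary points: (4, -2), (0, 6), (-4, -4).
Their circumcentre is (-8/9, 5/9) with r² = 2465/81.
The farthest remaining point (-3, -4) is at distance² 2042/81 ≤ 2465/81.
r = √(2465/81) ≈ 5.52.

5.52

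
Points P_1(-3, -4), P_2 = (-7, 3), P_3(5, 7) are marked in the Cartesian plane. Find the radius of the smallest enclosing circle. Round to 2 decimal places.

Side lengths²: P_1P_2² = 65, P_1P_3² = 185, P_2P_3² = 160.
Since P_1P_3² = 185 < 160 + 65 = 225, the triangle is acute, so the smallest enclosing circle is the circumcircle.
Circumcentre = (-0.1, 2.3), r² = 48.1.
r = √(48.1) ≈ 6.94.

6.94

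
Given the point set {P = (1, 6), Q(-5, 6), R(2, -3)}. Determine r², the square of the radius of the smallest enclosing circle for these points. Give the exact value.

Side lengths²: PQ² = 36, PR² = 82, QR² = 130.
Since QR² = 130 ≥ 82 + 36 = 118, the angle opposite QR is not acute, so the smallest enclosing circle has QR as diameter.
Centre = midpoint of QR = (-1.5, 1.5), r² = 130/4 = 32.5.

32.5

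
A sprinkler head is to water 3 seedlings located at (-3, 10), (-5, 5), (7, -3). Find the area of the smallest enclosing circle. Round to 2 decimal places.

Call the three points A, B, C in the order given.
Side lengths²: AB² = 29, AC² = 269, BC² = 208.
Since AC² = 269 ≥ 208 + 29 = 237, the angle opposite AC is not acute, so the smallest enclosing circle has AC as diameter.
Centre = midpoint of AC = (2, 3.5), r² = 269/4 = 67.25.
Area = π·r² = π·67.25 ≈ 211.27.

211.27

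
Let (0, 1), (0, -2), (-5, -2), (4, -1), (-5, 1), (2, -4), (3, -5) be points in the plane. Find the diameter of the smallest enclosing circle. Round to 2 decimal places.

10.00

A smallest enclosing disk is always determined by at most three of the input points on its boundary.
The minimum enclosing circle is determined by three boundary points: (4, -1), (-5, 1), (3, -5).
Their circumcentre is (-35/38, -36/19) with r² = 36125/1444.
The farthest remaining point (-5, -2) is at distance² 24041/1444 ≤ 36125/1444.
Diameter = 2r = 2√(36125/1444) ≈ 10.00.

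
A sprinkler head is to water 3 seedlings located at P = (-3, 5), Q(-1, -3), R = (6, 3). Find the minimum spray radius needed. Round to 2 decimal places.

Side lengths²: PQ² = 68, PR² = 85, QR² = 85.
Since QR² = 85 < 85 + 68 = 153, the triangle is acute, so the smallest enclosing circle is the circumcircle.
Circumcentre = (1, 1.75), r² = 26.5625.
r = √(26.5625) ≈ 5.15.

5.15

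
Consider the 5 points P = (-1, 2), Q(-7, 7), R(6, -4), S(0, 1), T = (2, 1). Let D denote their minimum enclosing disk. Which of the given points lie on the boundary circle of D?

Q, R

By Welzl's lemma the MEC is supported by two points (diametrically opposite) or three points (on a circumcircle).
The farthest pair is Q–R with squared distance 290. The circle on this segment as diameter has centre (-0.5, 1.5) and r² = 290/4 = 72.5.
Check P: distance² to centre = 0.5 ≤ 72.5, so it lies inside.
All remaining points lie in this disk, and no smaller disk contains both endpoints, so this is the minimum enclosing circle.
The points at distance exactly r from the centre are Q, R — 2 points.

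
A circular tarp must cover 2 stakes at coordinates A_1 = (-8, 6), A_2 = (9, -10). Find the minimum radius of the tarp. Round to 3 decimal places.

11.673

The smallest circle enclosing two points has them as diameter endpoints.
Centre = midpoint = (0.5, -2); r² = |A_1A_2|²/4 = 545/4 = 136.25.
r = √(136.25) ≈ 11.673.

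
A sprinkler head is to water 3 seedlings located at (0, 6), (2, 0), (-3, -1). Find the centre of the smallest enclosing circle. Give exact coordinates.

Call the three points A, B, C in the order given.
Side lengths²: AB² = 40, AC² = 58, BC² = 26.
Since AC² = 58 < 40 + 26 = 66, the triangle is acute, so the smallest enclosing circle is the circumcircle.
Circumcentre = (-1.0625, 2.3125), r² = 14.7265625.
Centre = (-1.0625, 2.3125).

(-1.0625, 2.3125)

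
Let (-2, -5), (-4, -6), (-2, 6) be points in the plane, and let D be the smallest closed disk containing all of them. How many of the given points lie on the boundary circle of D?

2

Call the three points A, B, C in the order given.
Side lengths²: AB² = 5, AC² = 121, BC² = 148.
Since BC² = 148 ≥ 121 + 5 = 126, the angle opposite BC is not acute, so the smallest enclosing circle has BC as diameter.
Centre = midpoint of BC = (-3, 0), r² = 148/4 = 37.
The points at distance exactly r from the centre are (-4, -6), (-2, 6) — 2 points.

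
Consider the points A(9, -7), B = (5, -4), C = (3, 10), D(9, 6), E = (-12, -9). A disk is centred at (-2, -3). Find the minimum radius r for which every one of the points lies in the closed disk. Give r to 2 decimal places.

14.21

The required radius is the distance from (-2, -3) to the farthest point.
Squared distances: 137, 50, 194, 202, 136.
Maximum is 202, attained at D.
r = √202 ≈ 14.21.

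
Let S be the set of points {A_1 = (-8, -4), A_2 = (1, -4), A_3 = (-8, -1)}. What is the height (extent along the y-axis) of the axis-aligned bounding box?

3

max y = -1, min y = -4, so height = 3.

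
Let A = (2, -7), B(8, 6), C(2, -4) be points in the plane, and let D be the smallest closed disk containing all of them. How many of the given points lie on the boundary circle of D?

Side lengths²: AB² = 205, AC² = 9, BC² = 136.
Since AB² = 205 ≥ 136 + 9 = 145, the angle opposite AB is not acute, so the smallest enclosing circle has AB as diameter.
Centre = midpoint of AB = (5, -0.5), r² = 205/4 = 51.25.
The points at distance exactly r from the centre are A, B — 2 points.

2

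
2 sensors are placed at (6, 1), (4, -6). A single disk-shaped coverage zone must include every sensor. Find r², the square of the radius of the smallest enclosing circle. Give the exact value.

13.25

The smallest circle enclosing two points has them as diameter endpoints.
Centre = midpoint = (5, -2.5); r² = |(6, 1)−(4, -6)|²/4 = 53/4 = 13.25.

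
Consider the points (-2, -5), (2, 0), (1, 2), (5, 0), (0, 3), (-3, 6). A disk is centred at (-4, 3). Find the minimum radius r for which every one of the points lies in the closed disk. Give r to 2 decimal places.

The required radius is the distance from (-4, 3) to the farthest point.
Squared distances: 68, 45, 26, 90, 16, 10.
Maximum is 90, attained at (5, 0).
r = √90 ≈ 9.49.

9.49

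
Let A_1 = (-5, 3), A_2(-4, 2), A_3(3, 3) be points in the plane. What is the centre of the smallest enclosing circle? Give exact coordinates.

Side lengths²: A_1A_2² = 2, A_1A_3² = 64, A_2A_3² = 50.
Since A_1A_3² = 64 ≥ 50 + 2 = 52, the angle opposite A_1A_3 is not acute, so the smallest enclosing circle has A_1A_3 as diameter.
Centre = midpoint of A_1A_3 = (-1, 3), r² = 64/4 = 16.
Centre = (-1, 3).

(-1, 3)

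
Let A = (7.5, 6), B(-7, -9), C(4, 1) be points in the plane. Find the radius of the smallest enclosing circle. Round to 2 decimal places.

10.43

Side lengths²: AB² = 435.25, AC² = 37.25, BC² = 221.
Since AB² = 435.25 ≥ 221 + 37.25 = 258.25, the angle opposite AB is not acute, so the smallest enclosing circle has AB as diameter.
Centre = midpoint of AB = (0.25, -1.5), r² = 435.25/4 = 108.8125.
r = √(108.8125) ≈ 10.43.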